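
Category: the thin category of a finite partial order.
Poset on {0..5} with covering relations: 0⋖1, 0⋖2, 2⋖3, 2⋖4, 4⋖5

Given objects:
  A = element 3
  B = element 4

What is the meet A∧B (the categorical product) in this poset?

Answer: A∧B = 2

Trace:
Common predecessors of 3,4: {0,2}
  0 ⊑ 2
  2 ⊑ 2
glb = 2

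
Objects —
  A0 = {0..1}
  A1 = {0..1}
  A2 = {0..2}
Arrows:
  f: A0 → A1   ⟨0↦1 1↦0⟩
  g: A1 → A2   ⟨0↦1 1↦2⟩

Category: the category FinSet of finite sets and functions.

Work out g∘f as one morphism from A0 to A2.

Answer: ⟨0↦2 1↦1⟩

Derivation:
  0 f→1 g→2
  1 f→0 g→1
⟦path⟧: ⟨0↦2 1↦1⟩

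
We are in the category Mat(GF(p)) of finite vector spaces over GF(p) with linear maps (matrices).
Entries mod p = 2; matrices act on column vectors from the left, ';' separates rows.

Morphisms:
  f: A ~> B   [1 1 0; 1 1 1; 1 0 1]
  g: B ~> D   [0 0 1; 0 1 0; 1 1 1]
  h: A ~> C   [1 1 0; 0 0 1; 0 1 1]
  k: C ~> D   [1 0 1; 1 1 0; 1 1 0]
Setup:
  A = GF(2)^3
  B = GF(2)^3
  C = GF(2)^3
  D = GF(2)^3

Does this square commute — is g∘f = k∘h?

Answer: DOES NOT COMMUTE

Work:
Path 1 = f;g:
  e0=(1,0,0) f~>(1,1,1) g~>(1,1,1)
  e1=(0,1,0) f~>(1,1,0) g~>(0,1,0)
  e2=(0,0,1) f~>(0,1,1) g~>(1,1,0)
  ⟦path⟧₁ = [1 0 1; 1 1 1; 1 0 0]
Path 2 = h;k:
  e0=(1,0,0) h~>(1,0,0) k~>(1,1,1)
  e1=(0,1,0) h~>(1,0,1) k~>(0,1,1)
  e2=(0,0,1) h~>(0,1,1) k~>(1,1,1)
  ⟦path⟧₂ = [1 0 1; 1 1 1; 1 1 1]
Equal? NO — does not commute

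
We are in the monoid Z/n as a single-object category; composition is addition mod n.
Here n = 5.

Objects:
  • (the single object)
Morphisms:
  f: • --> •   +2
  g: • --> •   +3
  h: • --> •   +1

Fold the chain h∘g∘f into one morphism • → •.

Answer: +1

Derivation:
  0 +2≡2 +3≡0 +1≡1  (mod 5)
composite: +1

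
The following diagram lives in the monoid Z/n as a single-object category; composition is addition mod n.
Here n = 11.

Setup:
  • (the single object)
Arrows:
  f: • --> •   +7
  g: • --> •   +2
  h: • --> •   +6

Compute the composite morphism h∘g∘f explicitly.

  0 +7≡7 +2≡9 +6≡4  (mod 11)
⟦path⟧: +4

Answer: +4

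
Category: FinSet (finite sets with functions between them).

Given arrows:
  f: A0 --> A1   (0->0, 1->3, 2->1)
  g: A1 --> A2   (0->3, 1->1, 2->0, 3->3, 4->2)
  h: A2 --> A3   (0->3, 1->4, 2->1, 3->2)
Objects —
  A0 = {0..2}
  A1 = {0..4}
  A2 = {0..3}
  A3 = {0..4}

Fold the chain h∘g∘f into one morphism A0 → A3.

Answer: (0->2, 1->2, 2->4)

Derivation:
  0 f-->0 g-->3 h-->2
  1 f-->3 g-->3 h-->2
  2 f-->1 g-->1 h-->4
composite: (0->2, 1->2, 2->4)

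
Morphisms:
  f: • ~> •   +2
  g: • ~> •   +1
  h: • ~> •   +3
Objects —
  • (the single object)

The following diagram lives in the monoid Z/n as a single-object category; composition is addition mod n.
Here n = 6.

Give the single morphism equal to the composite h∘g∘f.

Answer: +0

Trace:
  0 +2≡2 +1≡3 +3≡0  (mod 6)
composite: +0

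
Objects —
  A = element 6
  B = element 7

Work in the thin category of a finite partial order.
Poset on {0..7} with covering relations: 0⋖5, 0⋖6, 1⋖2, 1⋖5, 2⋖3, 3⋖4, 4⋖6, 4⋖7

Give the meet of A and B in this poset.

Common predecessors of 6,7: {1,2,3,4}
  1 ≤ 4
  2 ≤ 4
  3 ≤ 4
  4 ≤ 4
glb = 4

Answer: A∧B = 4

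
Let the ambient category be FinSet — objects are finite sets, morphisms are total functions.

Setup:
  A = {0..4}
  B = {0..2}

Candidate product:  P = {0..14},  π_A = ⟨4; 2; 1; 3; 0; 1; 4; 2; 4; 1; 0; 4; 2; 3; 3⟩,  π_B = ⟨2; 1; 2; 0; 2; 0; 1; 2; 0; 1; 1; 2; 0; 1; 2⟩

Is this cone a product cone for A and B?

Answer: NOT A VALID PRODUCT — duplicate pair at indices 0,11

Trace:
|A|·|B| = 5·3 = 15;  |P| = 15
Check the pairing map k ↦ (π_A(k), π_B(k)):
  0 : (4,2)
  1 : (2,1)
  2 : (1,2)
  3 : (3,0)
  4 : (0,2)
  5 : (1,0)
  6 : (4,1)
  7 : (2,2)
  8 : (4,0)
  9 : (1,1)
  10 : (0,1)
  11 : (4,2)  ✗ repeats pair of k=0
  12 : (2,0)
  13 : (3,1)
  14 : (3,2)
distinct pairs in image: 14 / 15 needed
  → (4,2) hit at k=0 and k=11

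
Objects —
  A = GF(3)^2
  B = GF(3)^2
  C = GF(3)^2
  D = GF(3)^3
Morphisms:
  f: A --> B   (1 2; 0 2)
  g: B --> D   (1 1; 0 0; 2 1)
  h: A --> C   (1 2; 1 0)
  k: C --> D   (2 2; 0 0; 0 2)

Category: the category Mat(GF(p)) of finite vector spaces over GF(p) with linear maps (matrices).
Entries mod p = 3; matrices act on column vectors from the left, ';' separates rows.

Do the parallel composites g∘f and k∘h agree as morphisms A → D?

Answer: COMMUTES

Derivation:
1) trace f;g:
  e0=[1,0] f-->[1,0] g-->[1,0,2]
  e1=[0,1] f-->[2,2] g-->[1,0,0]
  result₁ = (1 1; 0 0; 2 0)
2) trace h;k:
  e0=[1,0] h-->[1,1] k-->[1,0,2]
  e1=[0,1] h-->[2,0] k-->[1,0,0]
  result₂ = (1 1; 0 0; 2 0)
Equal? equal; square commutes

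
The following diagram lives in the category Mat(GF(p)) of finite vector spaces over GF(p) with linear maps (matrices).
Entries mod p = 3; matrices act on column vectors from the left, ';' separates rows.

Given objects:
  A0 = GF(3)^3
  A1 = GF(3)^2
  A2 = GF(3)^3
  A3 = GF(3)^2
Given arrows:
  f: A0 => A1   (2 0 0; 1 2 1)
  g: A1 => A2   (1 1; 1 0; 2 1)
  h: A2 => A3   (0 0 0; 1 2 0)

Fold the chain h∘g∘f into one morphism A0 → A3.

Answer: (0 0 0; 1 2 1)

Work:
  e0=[1,0,0] f=>[2,1] g=>[0,2,2] h=>[0,1]
  e1=[0,1,0] f=>[0,2] g=>[2,0,2] h=>[0,2]
  e2=[0,0,1] f=>[0,1] g=>[1,0,1] h=>[0,1]
composite: (0 0 0; 1 2 1)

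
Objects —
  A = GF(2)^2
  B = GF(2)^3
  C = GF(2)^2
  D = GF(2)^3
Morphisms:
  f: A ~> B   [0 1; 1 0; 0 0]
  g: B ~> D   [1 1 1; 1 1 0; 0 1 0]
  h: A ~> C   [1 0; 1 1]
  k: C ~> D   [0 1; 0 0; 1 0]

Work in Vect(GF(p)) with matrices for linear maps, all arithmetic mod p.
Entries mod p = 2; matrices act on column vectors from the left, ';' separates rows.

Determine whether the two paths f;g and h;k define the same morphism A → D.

Answer: DOES NOT COMMUTE

Derivation:
1) trace f;g:
  e0=(1,0) f~>(0,1,0) g~>(1,1,1)
  e1=(0,1) f~>(1,0,0) g~>(1,1,0)
  result₁ = [1 1; 1 1; 1 0]
2) trace h;k:
  e0=(1,0) h~>(1,1) k~>(1,0,1)
  e1=(0,1) h~>(0,1) k~>(1,0,0)
  result₂ = [1 1; 0 0; 1 0]
Equal? differ; not commutative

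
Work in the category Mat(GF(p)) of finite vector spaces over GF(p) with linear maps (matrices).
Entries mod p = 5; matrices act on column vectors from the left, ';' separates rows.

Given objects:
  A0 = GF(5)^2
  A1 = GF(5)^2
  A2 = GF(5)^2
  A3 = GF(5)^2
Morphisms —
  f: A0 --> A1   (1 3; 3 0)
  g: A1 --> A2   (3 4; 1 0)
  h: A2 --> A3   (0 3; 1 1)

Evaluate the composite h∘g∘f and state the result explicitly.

Answer: (3 4; 1 2)

Derivation:
  e0=(1,0) f-->(1,3) g-->(0,1) h-->(3,1)
  e1=(0,1) f-->(3,0) g-->(4,3) h-->(4,2)
result: (3 4; 1 2)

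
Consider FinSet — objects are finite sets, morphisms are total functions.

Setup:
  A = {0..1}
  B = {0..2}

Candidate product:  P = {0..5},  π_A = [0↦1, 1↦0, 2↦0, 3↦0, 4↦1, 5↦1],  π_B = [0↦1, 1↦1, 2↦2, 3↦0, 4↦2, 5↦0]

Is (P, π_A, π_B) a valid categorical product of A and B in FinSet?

|A|·|B| = 2·3 = 6;  |P| = 6
Check the pairing map k ↦ (π_A(k), π_B(k)):
  0 ↦ (1,1)
  1 ↦ (0,1)
  2 ↦ (0,2)
  3 ↦ (0,0)
  4 ↦ (1,2)
  5 ↦ (1,0)
distinct pairs in image: 6 / 6 needed
  → bijection onto A×B; projections well-typed.

Answer: VALID PRODUCT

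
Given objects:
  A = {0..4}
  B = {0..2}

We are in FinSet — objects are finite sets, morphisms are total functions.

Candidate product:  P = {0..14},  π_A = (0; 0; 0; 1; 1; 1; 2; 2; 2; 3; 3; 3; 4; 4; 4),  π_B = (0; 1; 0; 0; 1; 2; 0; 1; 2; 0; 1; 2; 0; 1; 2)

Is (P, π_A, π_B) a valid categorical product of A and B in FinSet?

|A|·|B| = 5·3 = 15;  |P| = 15
Check the pairing map k ↦ (π_A(k), π_B(k)):
  0 ↦ (0,0)
  1 ↦ (0,1)
  2 ↦ (0,0)  ✗ repeats pair of k=0
  3 ↦ (1,0)
  4 ↦ (1,1)
  5 ↦ (1,2)
  6 ↦ (2,0)
  7 ↦ (2,1)
  8 ↦ (2,2)
  9 ↦ (3,0)
  10 ↦ (3,1)
  11 ↦ (3,2)
  12 ↦ (4,0)
  13 ↦ (4,1)
  14 ↦ (4,2)
distinct pairs in image: 14 / 15 needed
  → (0,0) hit at k=0 and k=2

Answer: NOT A VALID PRODUCT — duplicate pair at indices 0,2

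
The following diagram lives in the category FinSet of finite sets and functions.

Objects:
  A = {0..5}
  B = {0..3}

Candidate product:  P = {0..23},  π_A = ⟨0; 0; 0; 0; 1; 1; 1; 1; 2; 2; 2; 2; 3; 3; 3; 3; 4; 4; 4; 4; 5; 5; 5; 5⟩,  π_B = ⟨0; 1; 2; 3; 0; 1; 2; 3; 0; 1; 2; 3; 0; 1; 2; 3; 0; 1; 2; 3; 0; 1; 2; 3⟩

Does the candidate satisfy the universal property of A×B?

|A|·|B| = 6·4 = 24;  |P| = 24
Check the pairing map k ↦ (π_A(k), π_B(k)):
  0 ↦ (0,0)
  1 ↦ (0,1)
  2 ↦ (0,2)
  3 ↦ (0,3)
  4 ↦ (1,0)
  5 ↦ (1,1)
  6 ↦ (1,2)
  7 ↦ (1,3)
  8 ↦ (2,0)
  9 ↦ (2,1)
  10 ↦ (2,2)
  11 ↦ (2,3)
  12 ↦ (3,0)
  13 ↦ (3,1)
  14 ↦ (3,2)
  15 ↦ (3,3)
  16 ↦ (4,0)
  17 ↦ (4,1)
  18 ↦ (4,2)
  19 ↦ (4,3)
  20 ↦ (5,0)
  21 ↦ (5,1)
  22 ↦ (5,2)
  23 ↦ (5,3)
distinct pairs in image: 24 / 24 needed
  → bijection onto A×B; projections well-typed.

Answer: VALID PRODUCT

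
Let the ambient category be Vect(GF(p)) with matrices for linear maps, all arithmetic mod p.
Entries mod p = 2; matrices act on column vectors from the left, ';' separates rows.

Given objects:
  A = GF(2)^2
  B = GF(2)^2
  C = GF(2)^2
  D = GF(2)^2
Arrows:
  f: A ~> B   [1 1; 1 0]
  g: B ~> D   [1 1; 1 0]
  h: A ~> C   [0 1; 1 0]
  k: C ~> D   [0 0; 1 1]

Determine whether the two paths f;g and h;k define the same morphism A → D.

Along f;g (path 1):
  e0=[1,0] f~>[1,1] g~>[0,1]
  e1=[0,1] f~>[1,0] g~>[1,1]
  ⟦path⟧₁ = [0 1; 1 1]
Along h;k (path 2):
  e0=[1,0] h~>[0,1] k~>[0,1]
  e1=[0,1] h~>[1,0] k~>[0,1]
  ⟦path⟧₂ = [0 0; 1 1]
Equal? distinct morphisms ✗

Answer: DOES NOT COMMUTE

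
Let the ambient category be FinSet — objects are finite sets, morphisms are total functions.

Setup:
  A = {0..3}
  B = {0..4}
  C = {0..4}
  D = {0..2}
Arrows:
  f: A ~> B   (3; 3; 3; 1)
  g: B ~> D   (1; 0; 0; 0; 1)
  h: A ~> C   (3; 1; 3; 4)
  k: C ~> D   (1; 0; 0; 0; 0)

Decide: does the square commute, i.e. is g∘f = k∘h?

Answer: COMMUTES

Work:
1) trace f;g:
  0 f~>3 g~>0
  1 f~>3 g~>0
  2 f~>3 g~>0
  3 f~>1 g~>0
  ⟦path⟧₁ = (0; 0; 0; 0)
2) trace h;k:
  0 h~>3 k~>0
  1 h~>1 k~>0
  2 h~>3 k~>0
  3 h~>4 k~>0
  ⟦path⟧₂ = (0; 0; 0; 0)
Equal? equal; square commutes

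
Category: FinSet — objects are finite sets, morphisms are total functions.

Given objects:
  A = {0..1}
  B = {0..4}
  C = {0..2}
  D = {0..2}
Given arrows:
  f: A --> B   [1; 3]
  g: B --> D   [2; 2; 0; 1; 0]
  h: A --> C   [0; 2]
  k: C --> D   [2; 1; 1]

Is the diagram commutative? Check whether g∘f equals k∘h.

1) trace f;g:
  0 f-->1 g-->2
  1 f-->3 g-->1
  result₁ = [2; 1]
2) trace h;k:
  0 h-->0 k-->2
  1 h-->2 k-->1
  result₂ = [2; 1]
Equal? equal; square commutes

Answer: COMMUTES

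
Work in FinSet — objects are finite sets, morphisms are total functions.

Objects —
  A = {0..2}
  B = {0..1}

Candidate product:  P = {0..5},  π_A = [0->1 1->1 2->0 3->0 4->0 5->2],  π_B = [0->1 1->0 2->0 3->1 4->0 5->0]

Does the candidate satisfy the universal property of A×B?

Answer: NOT A VALID PRODUCT — duplicate pair at indices 4,2

Derivation:
|A|·|B| = 3·2 = 6;  |P| = 6
Check the pairing map k ↦ (π_A(k), π_B(k)):
  0 -> (1,1)
  1 -> (1,0)
  2 -> (0,0)
  3 -> (0,1)
  4 -> (0,0)  ✗ repeats pair of k=2
  5 -> (2,0)
distinct pairs in image: 5 / 6 needed
  → (0,0) hit at k=2 and k=4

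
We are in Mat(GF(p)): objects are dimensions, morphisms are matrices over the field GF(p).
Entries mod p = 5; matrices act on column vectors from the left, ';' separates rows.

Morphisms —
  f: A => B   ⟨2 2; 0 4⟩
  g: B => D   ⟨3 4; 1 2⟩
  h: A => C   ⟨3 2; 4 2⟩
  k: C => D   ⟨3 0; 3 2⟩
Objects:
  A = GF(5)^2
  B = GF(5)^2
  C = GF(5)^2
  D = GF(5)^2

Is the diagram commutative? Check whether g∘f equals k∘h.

Along f;g (path 1):
  e0=[1,0] f=>[2,0] g=>[1,2]
  e1=[0,1] f=>[2,4] g=>[2,0]
  composite₁ = ⟨1 2; 2 0⟩
Along h;k (path 2):
  e0=[1,0] h=>[3,4] k=>[4,2]
  e1=[0,1] h=>[2,2] k=>[1,0]
  composite₂ = ⟨4 1; 2 0⟩
Equal? differ; not commutative

Answer: DOES NOT COMMUTE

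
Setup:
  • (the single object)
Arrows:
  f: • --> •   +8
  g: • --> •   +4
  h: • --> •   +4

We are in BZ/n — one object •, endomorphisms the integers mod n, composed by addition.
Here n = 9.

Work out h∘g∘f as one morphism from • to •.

  0 +8≡8 +4≡3 +4≡7  (mod 9)
composite: +7

Answer: +7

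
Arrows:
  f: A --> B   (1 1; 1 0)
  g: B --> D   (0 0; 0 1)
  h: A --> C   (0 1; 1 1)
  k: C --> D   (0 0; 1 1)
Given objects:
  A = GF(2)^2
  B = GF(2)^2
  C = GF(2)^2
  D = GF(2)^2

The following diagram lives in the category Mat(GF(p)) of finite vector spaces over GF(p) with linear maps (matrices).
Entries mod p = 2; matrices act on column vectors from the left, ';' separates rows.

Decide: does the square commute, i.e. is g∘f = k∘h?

Answer: COMMUTES

Work:
Along f;g (path 1):
  e0=⟨1,0⟩ f-->⟨1,1⟩ g-->⟨0,1⟩
  e1=⟨0,1⟩ f-->⟨1,0⟩ g-->⟨0,0⟩
  result₁ = (0 0; 1 0)
Along h;k (path 2):
  e0=⟨1,0⟩ h-->⟨0,1⟩ k-->⟨0,1⟩
  e1=⟨0,1⟩ h-->⟨1,1⟩ k-->⟨0,0⟩
  result₂ = (0 0; 1 0)
Equal? equal; square commutes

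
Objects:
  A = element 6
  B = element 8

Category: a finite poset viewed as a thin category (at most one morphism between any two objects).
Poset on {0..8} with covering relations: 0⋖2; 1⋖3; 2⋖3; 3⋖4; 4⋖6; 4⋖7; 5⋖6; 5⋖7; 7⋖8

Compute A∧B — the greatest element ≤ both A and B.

Common predecessors of 6,8: {0,1,2,3,4,5}
  maximal lower bounds 4 and 5 are incomparable: neither 4⊑5 nor 5⊑4
→ no greatest lower bound exists

Answer: NO MEET EXISTS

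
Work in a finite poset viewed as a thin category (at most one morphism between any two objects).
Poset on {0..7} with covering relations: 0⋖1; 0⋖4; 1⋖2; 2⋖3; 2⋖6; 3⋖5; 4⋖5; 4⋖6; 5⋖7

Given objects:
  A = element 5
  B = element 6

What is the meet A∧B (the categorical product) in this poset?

{x : x<=A ∧ x<=B} = {0,1,2,4}  (A=5, B=6)
  maximal lower bounds 2 and 4 are incomparable: neither 2<=4 nor 4<=2
→ no greatest lower bound exists

Answer: NO MEET EXISTS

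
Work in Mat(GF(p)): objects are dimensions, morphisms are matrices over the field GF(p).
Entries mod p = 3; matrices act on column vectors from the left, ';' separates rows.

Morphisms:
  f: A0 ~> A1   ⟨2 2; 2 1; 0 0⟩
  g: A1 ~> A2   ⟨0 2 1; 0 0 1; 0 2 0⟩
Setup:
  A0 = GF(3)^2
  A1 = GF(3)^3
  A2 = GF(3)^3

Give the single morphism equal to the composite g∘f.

Answer: ⟨1 2; 0 0; 1 2⟩

Work:
  e0=(1,0) f~>(2,2,0) g~>(1,0,1)
  e1=(0,1) f~>(2,1,0) g~>(2,0,2)
⟦path⟧: ⟨1 2; 0 0; 1 2⟩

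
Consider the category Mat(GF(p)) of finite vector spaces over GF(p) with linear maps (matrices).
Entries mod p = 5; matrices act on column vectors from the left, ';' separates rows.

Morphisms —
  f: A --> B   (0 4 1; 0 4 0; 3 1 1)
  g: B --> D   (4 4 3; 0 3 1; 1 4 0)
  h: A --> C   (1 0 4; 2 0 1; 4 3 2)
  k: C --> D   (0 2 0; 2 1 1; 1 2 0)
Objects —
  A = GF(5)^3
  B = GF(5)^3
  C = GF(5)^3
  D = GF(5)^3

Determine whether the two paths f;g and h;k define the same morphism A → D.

Answer: COMMUTES

Derivation:
1) trace f;g:
  e0=[1,0,0] f-->[0,0,3] g-->[4,3,0]
  e1=[0,1,0] f-->[4,4,1] g-->[0,3,0]
  e2=[0,0,1] f-->[1,0,1] g-->[2,1,1]
  result₁ = (4 0 2; 3 3 1; 0 0 1)
2) trace h;k:
  e0=[1,0,0] h-->[1,2,4] k-->[4,3,0]
  e1=[0,1,0] h-->[0,0,3] k-->[0,3,0]
  e2=[0,0,1] h-->[4,1,2] k-->[2,1,1]
  result₂ = (4 0 2; 3 3 1; 0 0 1)
Equal? same morphism ✓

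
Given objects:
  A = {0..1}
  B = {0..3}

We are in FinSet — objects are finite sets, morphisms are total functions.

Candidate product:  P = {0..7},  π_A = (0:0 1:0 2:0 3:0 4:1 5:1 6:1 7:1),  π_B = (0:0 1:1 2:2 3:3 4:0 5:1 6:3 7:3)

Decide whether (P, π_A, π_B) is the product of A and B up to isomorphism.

|A|·|B| = 2·4 = 8;  |P| = 8
Check the pairing map k ↦ (π_A(k), π_B(k)):
  0 : (0,0)
  1 : (0,1)
  2 : (0,2)
  3 : (0,3)
  4 : (1,0)
  5 : (1,1)
  6 : (1,3)
  7 : (1,3)  ✗ repeats pair of k=6
distinct pairs in image: 7 / 8 needed
  → (1,3) hit at k=6 and k=7

Answer: NOT A VALID PRODUCT — duplicate pair at indices 7,6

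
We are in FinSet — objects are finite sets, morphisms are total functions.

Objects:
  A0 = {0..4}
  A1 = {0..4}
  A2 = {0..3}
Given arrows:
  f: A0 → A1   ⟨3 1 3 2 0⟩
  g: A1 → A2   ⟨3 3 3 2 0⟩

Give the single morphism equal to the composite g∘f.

Answer: ⟨2 3 2 3 3⟩

Derivation:
  0 f→3 g→2
  1 f→1 g→3
  2 f→3 g→2
  3 f→2 g→3
  4 f→0 g→3
result: ⟨2 3 2 3 3⟩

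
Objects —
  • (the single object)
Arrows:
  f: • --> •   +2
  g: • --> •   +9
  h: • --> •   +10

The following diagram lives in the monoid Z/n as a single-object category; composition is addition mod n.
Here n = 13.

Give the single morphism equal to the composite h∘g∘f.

  0 +2≡2 +9≡11 +10≡8  (mod 13)
composite: +8

Answer: +8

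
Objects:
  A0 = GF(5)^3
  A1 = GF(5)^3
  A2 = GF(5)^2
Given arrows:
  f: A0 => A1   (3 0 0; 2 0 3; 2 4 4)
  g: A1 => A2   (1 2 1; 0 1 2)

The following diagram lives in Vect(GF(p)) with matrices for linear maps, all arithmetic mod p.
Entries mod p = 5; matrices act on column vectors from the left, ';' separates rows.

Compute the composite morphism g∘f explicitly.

Answer: (4 4 0; 1 3 1)

Derivation:
  e0=[1,0,0] f=>[3,2,2] g=>[4,1]
  e1=[0,1,0] f=>[0,0,4] g=>[4,3]
  e2=[0,0,1] f=>[0,3,4] g=>[0,1]
⟦path⟧: (4 4 0; 1 3 1)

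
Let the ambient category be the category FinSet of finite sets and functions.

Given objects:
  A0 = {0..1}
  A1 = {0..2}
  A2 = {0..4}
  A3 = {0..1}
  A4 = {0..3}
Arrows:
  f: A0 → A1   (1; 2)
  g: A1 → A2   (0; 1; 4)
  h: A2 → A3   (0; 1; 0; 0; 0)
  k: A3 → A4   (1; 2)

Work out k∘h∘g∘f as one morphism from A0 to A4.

Answer: (2; 1)

Derivation:
  0 f→1 g→1 h→1 k→2
  1 f→2 g→4 h→0 k→1
⟦path⟧: (2; 1)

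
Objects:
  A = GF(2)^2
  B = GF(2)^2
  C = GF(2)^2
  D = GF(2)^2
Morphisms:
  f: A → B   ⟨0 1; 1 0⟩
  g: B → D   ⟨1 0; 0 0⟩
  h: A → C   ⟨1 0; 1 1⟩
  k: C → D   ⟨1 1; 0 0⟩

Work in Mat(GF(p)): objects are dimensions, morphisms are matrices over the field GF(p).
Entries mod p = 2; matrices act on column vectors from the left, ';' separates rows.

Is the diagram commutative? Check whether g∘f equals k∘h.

Answer: COMMUTES

Work:
Along f;g (path 1):
  e0=(1,0) f→(0,1) g→(0,0)
  e1=(0,1) f→(1,0) g→(1,0)
  ⟦path⟧₁ = ⟨0 1; 0 0⟩
Along h;k (path 2):
  e0=(1,0) h→(1,1) k→(0,0)
  e1=(0,1) h→(0,1) k→(1,0)
  ⟦path⟧₂ = ⟨0 1; 0 0⟩
Equal? same morphism ✓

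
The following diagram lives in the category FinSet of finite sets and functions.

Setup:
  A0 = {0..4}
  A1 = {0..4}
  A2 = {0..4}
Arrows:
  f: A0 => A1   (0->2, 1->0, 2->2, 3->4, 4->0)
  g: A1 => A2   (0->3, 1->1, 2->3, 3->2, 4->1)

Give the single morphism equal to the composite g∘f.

Answer: (0->3, 1->3, 2->3, 3->1, 4->3)

Trace:
  0 f=>2 g=>3
  1 f=>0 g=>3
  2 f=>2 g=>3
  3 f=>4 g=>1
  4 f=>0 g=>3
⟦path⟧: (0->3, 1->3, 2->3, 3->1, 4->3)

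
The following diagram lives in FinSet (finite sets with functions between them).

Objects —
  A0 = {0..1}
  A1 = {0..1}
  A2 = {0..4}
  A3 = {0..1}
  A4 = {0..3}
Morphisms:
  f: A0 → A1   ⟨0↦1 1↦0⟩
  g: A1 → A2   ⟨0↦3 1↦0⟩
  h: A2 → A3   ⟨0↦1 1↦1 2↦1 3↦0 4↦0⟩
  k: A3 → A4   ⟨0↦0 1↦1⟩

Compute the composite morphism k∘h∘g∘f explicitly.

Answer: ⟨0↦1 1↦0⟩

Trace:
  0 f→1 g→0 h→1 k→1
  1 f→0 g→3 h→0 k→0
result: ⟨0↦1 1↦0⟩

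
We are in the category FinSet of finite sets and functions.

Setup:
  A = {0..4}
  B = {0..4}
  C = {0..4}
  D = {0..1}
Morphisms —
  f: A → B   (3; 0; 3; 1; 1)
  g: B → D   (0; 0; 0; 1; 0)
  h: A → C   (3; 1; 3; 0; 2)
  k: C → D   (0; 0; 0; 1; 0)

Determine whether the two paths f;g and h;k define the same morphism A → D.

Answer: COMMUTES

Derivation:
1) trace f;g:
  0 f→3 g→1
  1 f→0 g→0
  2 f→3 g→1
  3 f→1 g→0
  4 f→1 g→0
  ⟦path⟧₁ = (1; 0; 1; 0; 0)
2) trace h;k:
  0 h→3 k→1
  1 h→1 k→0
  2 h→3 k→1
  3 h→0 k→0
  4 h→2 k→0
  ⟦path⟧₂ = (1; 0; 1; 0; 0)
Equal? YES — commutes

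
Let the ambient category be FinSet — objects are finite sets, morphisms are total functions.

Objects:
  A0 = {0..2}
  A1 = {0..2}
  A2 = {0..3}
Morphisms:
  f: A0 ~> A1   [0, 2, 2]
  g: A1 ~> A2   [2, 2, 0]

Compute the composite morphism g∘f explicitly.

Answer: [2, 0, 0]

Trace:
  0 f~>0 g~>2
  1 f~>2 g~>0
  2 f~>2 g~>0
result: [2, 0, 0]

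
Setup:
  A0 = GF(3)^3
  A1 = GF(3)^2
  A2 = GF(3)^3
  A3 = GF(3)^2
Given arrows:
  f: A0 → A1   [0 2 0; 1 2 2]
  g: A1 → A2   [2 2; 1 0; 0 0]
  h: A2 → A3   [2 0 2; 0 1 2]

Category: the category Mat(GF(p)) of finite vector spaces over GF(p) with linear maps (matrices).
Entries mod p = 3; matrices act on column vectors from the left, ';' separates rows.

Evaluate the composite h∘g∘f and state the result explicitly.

  e0=(1,0,0) f→(0,1) g→(2,0,0) h→(1,0)
  e1=(0,1,0) f→(2,2) g→(2,2,0) h→(1,2)
  e2=(0,0,1) f→(0,2) g→(1,0,0) h→(2,0)
composite: [1 1 2; 0 2 0]

Answer: [1 1 2; 0 2 0]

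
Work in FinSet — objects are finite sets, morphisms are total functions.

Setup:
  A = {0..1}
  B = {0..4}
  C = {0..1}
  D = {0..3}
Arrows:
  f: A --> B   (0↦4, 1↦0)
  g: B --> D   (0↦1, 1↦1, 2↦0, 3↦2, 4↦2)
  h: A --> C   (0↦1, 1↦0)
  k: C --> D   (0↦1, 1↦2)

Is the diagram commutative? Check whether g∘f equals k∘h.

Answer: COMMUTES

Derivation:
Path 1 = f;g:
  0 f-->4 g-->2
  1 f-->0 g-->1
  ⟦path⟧₁ = (0↦2, 1↦1)
Path 2 = h;k:
  0 h-->1 k-->2
  1 h-->0 k-->1
  ⟦path⟧₂ = (0↦2, 1↦1)
Equal? YES — commutes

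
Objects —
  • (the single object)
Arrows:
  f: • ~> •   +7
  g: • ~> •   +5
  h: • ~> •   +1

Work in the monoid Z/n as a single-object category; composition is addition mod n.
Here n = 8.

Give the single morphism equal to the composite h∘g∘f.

Answer: +5

Derivation:
  0 +7≡7 +5≡4 +1≡5  (mod 8)
composite: +5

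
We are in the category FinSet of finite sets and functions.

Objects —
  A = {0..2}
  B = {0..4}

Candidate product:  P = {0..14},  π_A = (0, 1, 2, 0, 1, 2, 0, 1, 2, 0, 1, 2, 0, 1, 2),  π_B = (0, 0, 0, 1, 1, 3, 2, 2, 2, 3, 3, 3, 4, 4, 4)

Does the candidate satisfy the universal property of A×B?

Answer: NOT A VALID PRODUCT — duplicate pair at indices 11,5

Trace:
|A|·|B| = 3·5 = 15;  |P| = 15
Check the pairing map k ↦ (π_A(k), π_B(k)):
  0 : (0,0)
  1 : (1,0)
  2 : (2,0)
  3 : (0,1)
  4 : (1,1)
  5 : (2,3)
  6 : (0,2)
  7 : (1,2)
  8 : (2,2)
  9 : (0,3)
  10 : (1,3)
  11 : (2,3)  ✗ repeats pair of k=5
  12 : (0,4)
  13 : (1,4)
  14 : (2,4)
distinct pairs in image: 14 / 15 needed
  → (2,3) hit at k=5 and k=11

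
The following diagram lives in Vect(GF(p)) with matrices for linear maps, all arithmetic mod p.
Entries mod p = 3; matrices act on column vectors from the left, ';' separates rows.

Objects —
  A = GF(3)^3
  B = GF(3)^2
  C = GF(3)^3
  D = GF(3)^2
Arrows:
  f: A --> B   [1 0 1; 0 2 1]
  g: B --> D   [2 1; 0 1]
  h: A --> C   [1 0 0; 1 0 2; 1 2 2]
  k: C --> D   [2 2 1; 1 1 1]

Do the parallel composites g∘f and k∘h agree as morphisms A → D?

Answer: COMMUTES

Trace:
Along f;g (path 1):
  e0=[1,0,0] f-->[1,0] g-->[2,0]
  e1=[0,1,0] f-->[0,2] g-->[2,2]
  e2=[0,0,1] f-->[1,1] g-->[0,1]
  composite₁ = [2 2 0; 0 2 1]
Along h;k (path 2):
  e0=[1,0,0] h-->[1,1,1] k-->[2,0]
  e1=[0,1,0] h-->[0,0,2] k-->[2,2]
  e2=[0,0,1] h-->[0,2,2] k-->[0,1]
  composite₂ = [2 2 0; 0 2 1]
Equal? same morphism ✓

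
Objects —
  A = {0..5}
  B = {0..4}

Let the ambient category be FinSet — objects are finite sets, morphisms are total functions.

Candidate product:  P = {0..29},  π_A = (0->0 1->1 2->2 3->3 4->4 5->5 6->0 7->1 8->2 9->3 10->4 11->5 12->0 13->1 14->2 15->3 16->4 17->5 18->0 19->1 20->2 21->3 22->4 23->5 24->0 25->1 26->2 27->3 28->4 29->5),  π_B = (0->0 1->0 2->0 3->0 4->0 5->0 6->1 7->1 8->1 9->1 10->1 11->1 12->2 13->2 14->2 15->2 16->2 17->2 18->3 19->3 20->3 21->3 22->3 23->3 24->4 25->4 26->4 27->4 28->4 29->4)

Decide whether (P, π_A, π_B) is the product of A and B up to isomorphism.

Answer: VALID PRODUCT

Derivation:
|A|·|B| = 6·5 = 30;  |P| = 30
Check the pairing map k ↦ (π_A(k), π_B(k)):
  0 -> (0,0)
  1 -> (1,0)
  2 -> (2,0)
  3 -> (3,0)
  4 -> (4,0)
  5 -> (5,0)
  6 -> (0,1)
  7 -> (1,1)
  8 -> (2,1)
  9 -> (3,1)
  10 -> (4,1)
  11 -> (5,1)
  12 -> (0,2)
  13 -> (1,2)
  14 -> (2,2)
  15 -> (3,2)
  16 -> (4,2)
  17 -> (5,2)
  18 -> (0,3)
  19 -> (1,3)
  20 -> (2,3)
  21 -> (3,3)
  22 -> (4,3)
  23 -> (5,3)
  24 -> (0,4)
  25 -> (1,4)
  26 -> (2,4)
  27 -> (3,4)
  28 -> (4,4)
  29 -> (5,4)
distinct pairs in image: 30 / 30 needed
  → bijection onto A×B; projections well-typed.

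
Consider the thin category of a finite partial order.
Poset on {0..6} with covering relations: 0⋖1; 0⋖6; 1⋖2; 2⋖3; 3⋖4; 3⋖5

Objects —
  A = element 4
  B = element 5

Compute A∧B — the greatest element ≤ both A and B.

Answer: A∧B = 3

Trace:
{x : x⊑A ∧ x⊑B} = {0,1,2,3}  (A=4, B=5)
  0 ⊑ 3
  1 ⊑ 3
  2 ⊑ 3
  3 ⊑ 3
glb = 3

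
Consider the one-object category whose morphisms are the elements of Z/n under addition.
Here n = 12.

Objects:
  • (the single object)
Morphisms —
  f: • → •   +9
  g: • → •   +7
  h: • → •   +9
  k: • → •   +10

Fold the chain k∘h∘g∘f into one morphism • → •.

  0 +9≡9 +7≡4 +9≡1 +10≡11  (mod 12)
result: +11

Answer: +11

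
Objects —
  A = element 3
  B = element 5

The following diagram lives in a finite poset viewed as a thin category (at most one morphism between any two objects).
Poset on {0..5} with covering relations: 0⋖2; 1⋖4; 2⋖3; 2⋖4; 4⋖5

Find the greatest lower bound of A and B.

Lower bounds of A=3 and B=5: {0,2}
  0 ⊑ 2
  2 ⊑ 2
glb = 2

Answer: A∧B = 2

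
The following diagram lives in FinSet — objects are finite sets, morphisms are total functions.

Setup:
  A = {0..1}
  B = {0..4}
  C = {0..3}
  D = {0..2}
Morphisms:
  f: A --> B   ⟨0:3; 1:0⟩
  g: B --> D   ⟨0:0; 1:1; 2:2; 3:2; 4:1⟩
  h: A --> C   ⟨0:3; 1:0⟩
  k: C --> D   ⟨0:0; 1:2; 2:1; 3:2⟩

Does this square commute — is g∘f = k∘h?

Answer: COMMUTES

Trace:
Along f;g (path 1):
  0 f-->3 g-->2
  1 f-->0 g-->0
  composite₁ = ⟨0:2; 1:0⟩
Along h;k (path 2):
  0 h-->3 k-->2
  1 h-->0 k-->0
  composite₂ = ⟨0:2; 1:0⟩
Equal? YES — commutes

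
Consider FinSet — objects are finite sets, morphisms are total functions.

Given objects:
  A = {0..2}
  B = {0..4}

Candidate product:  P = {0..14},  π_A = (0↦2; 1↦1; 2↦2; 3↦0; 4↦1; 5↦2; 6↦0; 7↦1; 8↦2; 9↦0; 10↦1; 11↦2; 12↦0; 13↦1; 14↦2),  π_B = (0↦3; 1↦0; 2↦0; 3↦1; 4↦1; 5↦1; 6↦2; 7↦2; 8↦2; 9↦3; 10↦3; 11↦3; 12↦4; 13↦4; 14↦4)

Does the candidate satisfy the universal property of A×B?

|A|·|B| = 3·5 = 15;  |P| = 15
Check the pairing map k ↦ (π_A(k), π_B(k)):
  0 ↦ (2,3)
  1 ↦ (1,0)
  2 ↦ (2,0)
  3 ↦ (0,1)
  4 ↦ (1,1)
  5 ↦ (2,1)
  6 ↦ (0,2)
  7 ↦ (1,2)
  8 ↦ (2,2)
  9 ↦ (0,3)
  10 ↦ (1,3)
  11 ↦ (2,3)  ✗ repeats pair of k=0
  12 ↦ (0,4)
  13 ↦ (1,4)
  14 ↦ (2,4)
distinct pairs in image: 14 / 15 needed
  → (2,3) hit at k=0 and k=11

Answer: NOT A VALID PRODUCT — duplicate pair at indices 11,0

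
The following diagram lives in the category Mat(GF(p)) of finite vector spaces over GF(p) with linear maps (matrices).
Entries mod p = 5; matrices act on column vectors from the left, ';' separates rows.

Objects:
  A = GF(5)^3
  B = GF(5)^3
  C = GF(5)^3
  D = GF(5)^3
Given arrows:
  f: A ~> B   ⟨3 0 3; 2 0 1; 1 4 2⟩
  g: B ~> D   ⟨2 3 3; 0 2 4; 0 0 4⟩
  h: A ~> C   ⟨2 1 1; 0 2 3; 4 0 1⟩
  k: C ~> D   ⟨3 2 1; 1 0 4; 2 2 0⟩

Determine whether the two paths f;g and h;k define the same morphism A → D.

Along f;g (path 1):
  e0=⟨1,0,0⟩ f~>⟨3,2,1⟩ g~>⟨0,3,4⟩
  e1=⟨0,1,0⟩ f~>⟨0,0,4⟩ g~>⟨2,1,1⟩
  e2=⟨0,0,1⟩ f~>⟨3,1,2⟩ g~>⟨0,0,3⟩
  composite₁ = ⟨0 2 0; 3 1 0; 4 1 3⟩
Along h;k (path 2):
  e0=⟨1,0,0⟩ h~>⟨2,0,4⟩ k~>⟨0,3,4⟩
  e1=⟨0,1,0⟩ h~>⟨1,2,0⟩ k~>⟨2,1,1⟩
  e2=⟨0,0,1⟩ h~>⟨1,3,1⟩ k~>⟨0,0,3⟩
  composite₂ = ⟨0 2 0; 3 1 0; 4 1 3⟩
Equal? equal; square commutes

Answer: COMMUTES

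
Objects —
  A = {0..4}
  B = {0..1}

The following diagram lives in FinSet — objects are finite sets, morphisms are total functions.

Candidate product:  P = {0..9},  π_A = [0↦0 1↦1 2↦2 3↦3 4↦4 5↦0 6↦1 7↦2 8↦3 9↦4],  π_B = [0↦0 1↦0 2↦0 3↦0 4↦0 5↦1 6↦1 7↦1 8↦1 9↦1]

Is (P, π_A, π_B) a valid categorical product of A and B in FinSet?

Answer: VALID PRODUCT

Trace:
|A|·|B| = 5·2 = 10;  |P| = 10
Check the pairing map k ↦ (π_A(k), π_B(k)):
  0 ↦ (0,0)
  1 ↦ (1,0)
  2 ↦ (2,0)
  3 ↦ (3,0)
  4 ↦ (4,0)
  5 ↦ (0,1)
  6 ↦ (1,1)
  7 ↦ (2,1)
  8 ↦ (3,1)
  9 ↦ (4,1)
distinct pairs in image: 10 / 10 needed
  → bijection onto A×B; projections well-typed.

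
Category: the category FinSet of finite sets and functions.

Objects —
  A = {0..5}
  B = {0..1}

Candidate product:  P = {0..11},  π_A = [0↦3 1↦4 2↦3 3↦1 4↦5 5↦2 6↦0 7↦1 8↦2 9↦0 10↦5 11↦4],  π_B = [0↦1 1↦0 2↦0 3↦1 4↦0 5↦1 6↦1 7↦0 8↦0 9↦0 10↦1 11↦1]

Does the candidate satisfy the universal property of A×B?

Answer: VALID PRODUCT

Derivation:
|A|·|B| = 6·2 = 12;  |P| = 12
Check the pairing map k ↦ (π_A(k), π_B(k)):
  0 ↦ (3,1)
  1 ↦ (4,0)
  2 ↦ (3,0)
  3 ↦ (1,1)
  4 ↦ (5,0)
  5 ↦ (2,1)
  6 ↦ (0,1)
  7 ↦ (1,0)
  8 ↦ (2,0)
  9 ↦ (0,0)
  10 ↦ (5,1)
  11 ↦ (4,1)
distinct pairs in image: 12 / 12 needed
  → bijection onto A×B; projections well-typed.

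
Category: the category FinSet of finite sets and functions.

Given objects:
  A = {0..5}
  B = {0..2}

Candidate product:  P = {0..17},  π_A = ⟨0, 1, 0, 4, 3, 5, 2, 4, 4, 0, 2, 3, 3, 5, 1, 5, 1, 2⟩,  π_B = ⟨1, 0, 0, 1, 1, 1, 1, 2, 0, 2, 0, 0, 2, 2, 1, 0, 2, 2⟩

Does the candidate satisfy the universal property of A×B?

Answer: VALID PRODUCT

Trace:
|A|·|B| = 6·3 = 18;  |P| = 18
Check the pairing map k ↦ (π_A(k), π_B(k)):
  0 : (0,1)
  1 : (1,0)
  2 : (0,0)
  3 : (4,1)
  4 : (3,1)
  5 : (5,1)
  6 : (2,1)
  7 : (4,2)
  8 : (4,0)
  9 : (0,2)
  10 : (2,0)
  11 : (3,0)
  12 : (3,2)
  13 : (5,2)
  14 : (1,1)
  15 : (5,0)
  16 : (1,2)
  17 : (2,2)
distinct pairs in image: 18 / 18 needed
  → bijection onto A×B; projections well-typed.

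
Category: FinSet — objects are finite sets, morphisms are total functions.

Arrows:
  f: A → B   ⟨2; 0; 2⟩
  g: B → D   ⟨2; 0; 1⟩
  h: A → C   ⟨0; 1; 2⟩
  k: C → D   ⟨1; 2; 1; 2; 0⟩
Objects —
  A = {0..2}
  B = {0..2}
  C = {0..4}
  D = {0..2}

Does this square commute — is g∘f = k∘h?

Answer: COMMUTES

Work:
Along f;g (path 1):
  0 f→2 g→1
  1 f→0 g→2
  2 f→2 g→1
  composite₁ = ⟨1; 2; 1⟩
Along h;k (path 2):
  0 h→0 k→1
  1 h→1 k→2
  2 h→2 k→1
  composite₂ = ⟨1; 2; 1⟩
Equal? equal; square commutes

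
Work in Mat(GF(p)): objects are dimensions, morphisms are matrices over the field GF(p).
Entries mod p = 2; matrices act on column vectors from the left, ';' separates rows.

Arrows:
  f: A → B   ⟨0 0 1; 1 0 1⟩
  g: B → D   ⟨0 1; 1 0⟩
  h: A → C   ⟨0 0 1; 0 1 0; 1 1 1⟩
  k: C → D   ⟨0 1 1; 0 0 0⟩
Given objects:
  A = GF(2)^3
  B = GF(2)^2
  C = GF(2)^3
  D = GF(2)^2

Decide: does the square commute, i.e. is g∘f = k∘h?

1) trace f;g:
  e0=[1,0,0] f→[0,1] g→[1,0]
  e1=[0,1,0] f→[0,0] g→[0,0]
  e2=[0,0,1] f→[1,1] g→[1,1]
  composite₁ = ⟨1 0 1; 0 0 1⟩
2) trace h;k:
  e0=[1,0,0] h→[0,0,1] k→[1,0]
  e1=[0,1,0] h→[0,1,1] k→[0,0]
  e2=[0,0,1] h→[1,0,1] k→[1,0]
  composite₂ = ⟨1 0 1; 0 0 0⟩
Equal? distinct morphisms ✗

Answer: DOES NOT COMMUTE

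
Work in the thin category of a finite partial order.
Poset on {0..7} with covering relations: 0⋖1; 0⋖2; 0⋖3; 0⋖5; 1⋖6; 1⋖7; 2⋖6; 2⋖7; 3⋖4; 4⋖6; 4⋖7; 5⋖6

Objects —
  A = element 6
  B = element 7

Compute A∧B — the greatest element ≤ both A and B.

{x : x⊑A ∧ x⊑B} = {0,1,2,3,4}  (A=6, B=7)
  maximal lower bounds 1 and 2 are incomparable: neither 1⊑2 nor 2⊑1
→ no greatest lower bound exists

Answer: NO MEET EXISTS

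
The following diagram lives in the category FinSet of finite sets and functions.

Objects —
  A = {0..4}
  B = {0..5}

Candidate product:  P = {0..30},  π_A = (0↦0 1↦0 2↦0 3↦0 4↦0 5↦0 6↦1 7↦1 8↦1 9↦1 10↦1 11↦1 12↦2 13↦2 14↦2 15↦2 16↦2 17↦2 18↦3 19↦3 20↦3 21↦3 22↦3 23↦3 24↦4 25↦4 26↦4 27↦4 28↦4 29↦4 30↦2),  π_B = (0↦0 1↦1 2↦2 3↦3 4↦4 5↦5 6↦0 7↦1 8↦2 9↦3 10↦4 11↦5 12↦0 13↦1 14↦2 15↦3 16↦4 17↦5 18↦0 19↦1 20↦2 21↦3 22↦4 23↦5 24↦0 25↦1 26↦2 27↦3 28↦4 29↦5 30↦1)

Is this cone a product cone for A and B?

|A|·|B| = 5·6 = 30;  |P| = 31
  → cardinalities differ; no bijection possible.

Answer: NOT A VALID PRODUCT — |P|=31 ≠ |A|·|B|=30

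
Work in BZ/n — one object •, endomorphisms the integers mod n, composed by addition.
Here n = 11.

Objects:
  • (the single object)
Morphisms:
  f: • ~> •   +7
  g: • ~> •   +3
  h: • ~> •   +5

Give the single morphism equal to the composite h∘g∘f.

Answer: +4

Derivation:
  0 +7≡7 +3≡10 +5≡4  (mod 11)
⟦path⟧: +4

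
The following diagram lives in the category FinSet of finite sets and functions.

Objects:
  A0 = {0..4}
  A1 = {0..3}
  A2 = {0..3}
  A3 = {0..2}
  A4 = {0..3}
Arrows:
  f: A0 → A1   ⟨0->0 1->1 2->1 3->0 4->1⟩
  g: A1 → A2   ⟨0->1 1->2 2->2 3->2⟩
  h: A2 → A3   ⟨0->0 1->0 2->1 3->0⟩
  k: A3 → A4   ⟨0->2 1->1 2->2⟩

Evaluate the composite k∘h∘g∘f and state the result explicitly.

  0 f→0 g→1 h→0 k→2
  1 f→1 g→2 h→1 k→1
  2 f→1 g→2 h→1 k→1
  3 f→0 g→1 h→0 k→2
  4 f→1 g→2 h→1 k→1
⟦path⟧: ⟨0->2 1->1 2->1 3->2 4->1⟩

Answer: ⟨0->2 1->1 2->1 3->2 4->1⟩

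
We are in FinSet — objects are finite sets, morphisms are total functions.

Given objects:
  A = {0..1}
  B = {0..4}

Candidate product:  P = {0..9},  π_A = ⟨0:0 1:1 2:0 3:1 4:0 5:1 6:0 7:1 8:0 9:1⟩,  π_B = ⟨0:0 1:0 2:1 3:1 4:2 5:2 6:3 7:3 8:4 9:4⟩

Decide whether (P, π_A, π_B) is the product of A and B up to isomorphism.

Answer: VALID PRODUCT

Work:
|A|·|B| = 2·5 = 10;  |P| = 10
Check the pairing map k ↦ (π_A(k), π_B(k)):
  0 : (0,0)
  1 : (1,0)
  2 : (0,1)
  3 : (1,1)
  4 : (0,2)
  5 : (1,2)
  6 : (0,3)
  7 : (1,3)
  8 : (0,4)
  9 : (1,4)
distinct pairs in image: 10 / 10 needed
  → bijection onto A×B; projections well-typed.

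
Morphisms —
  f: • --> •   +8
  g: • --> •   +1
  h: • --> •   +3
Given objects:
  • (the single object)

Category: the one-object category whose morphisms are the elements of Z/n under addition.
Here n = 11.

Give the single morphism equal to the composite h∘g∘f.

  0 +8≡8 +1≡9 +3≡1  (mod 11)
composite: +1

Answer: +1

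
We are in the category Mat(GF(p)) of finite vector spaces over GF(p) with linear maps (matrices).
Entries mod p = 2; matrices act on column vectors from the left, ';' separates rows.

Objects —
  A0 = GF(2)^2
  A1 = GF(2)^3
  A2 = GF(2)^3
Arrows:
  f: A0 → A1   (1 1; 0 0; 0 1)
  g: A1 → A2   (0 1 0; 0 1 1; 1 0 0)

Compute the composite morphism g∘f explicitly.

Answer: (0 0; 0 1; 1 1)

Trace:
  e0=[1,0] f→[1,0,0] g→[0,0,1]
  e1=[0,1] f→[1,0,1] g→[0,1,1]
⟦path⟧: (0 0; 0 1; 1 1)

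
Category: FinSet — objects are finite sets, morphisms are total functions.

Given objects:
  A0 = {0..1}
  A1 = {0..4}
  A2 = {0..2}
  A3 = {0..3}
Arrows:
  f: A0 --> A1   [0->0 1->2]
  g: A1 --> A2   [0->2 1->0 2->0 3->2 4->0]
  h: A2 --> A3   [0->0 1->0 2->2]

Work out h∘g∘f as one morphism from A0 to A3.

Answer: [0->2 1->0]

Work:
  0 f-->0 g-->2 h-->2
  1 f-->2 g-->0 h-->0
result: [0->2 1->0]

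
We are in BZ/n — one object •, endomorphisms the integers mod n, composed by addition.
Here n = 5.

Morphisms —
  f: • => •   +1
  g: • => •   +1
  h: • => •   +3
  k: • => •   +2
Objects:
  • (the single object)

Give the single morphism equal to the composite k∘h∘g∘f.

  0 +1≡1 +1≡2 +3≡0 +2≡2  (mod 5)
⟦path⟧: +2

Answer: +2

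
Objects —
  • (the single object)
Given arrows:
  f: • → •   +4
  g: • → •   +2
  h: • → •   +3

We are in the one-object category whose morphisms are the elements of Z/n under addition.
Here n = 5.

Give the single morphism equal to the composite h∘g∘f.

Answer: +4

Work:
  0 +4≡4 +2≡1 +3≡4  (mod 5)
composite: +4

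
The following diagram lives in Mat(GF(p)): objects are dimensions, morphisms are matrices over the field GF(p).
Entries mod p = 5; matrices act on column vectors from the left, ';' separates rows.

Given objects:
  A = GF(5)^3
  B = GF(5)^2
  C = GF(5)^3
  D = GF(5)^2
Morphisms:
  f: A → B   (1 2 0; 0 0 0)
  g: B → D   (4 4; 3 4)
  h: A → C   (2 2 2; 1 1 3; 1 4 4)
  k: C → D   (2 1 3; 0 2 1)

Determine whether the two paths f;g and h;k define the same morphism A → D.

Along f;g (path 1):
  e0=[1,0,0] f→[1,0] g→[4,3]
  e1=[0,1,0] f→[2,0] g→[3,1]
  e2=[0,0,1] f→[0,0] g→[0,0]
  composite₁ = (4 3 0; 3 1 0)
Along h;k (path 2):
  e0=[1,0,0] h→[2,1,1] k→[3,3]
  e1=[0,1,0] h→[2,1,4] k→[2,1]
  e2=[0,0,1] h→[2,3,4] k→[4,0]
  composite₂ = (3 2 4; 3 1 0)
Equal? differ; not commutative

Answer: DOES NOT COMMUTE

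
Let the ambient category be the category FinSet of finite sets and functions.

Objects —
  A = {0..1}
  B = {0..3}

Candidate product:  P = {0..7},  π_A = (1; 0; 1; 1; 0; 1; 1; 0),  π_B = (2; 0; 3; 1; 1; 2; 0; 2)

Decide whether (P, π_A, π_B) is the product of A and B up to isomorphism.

Answer: NOT A VALID PRODUCT — duplicate pair at indices 5,0

Trace:
|A|·|B| = 2·4 = 8;  |P| = 8
Check the pairing map k ↦ (π_A(k), π_B(k)):
  0 ↦ (1,2)
  1 ↦ (0,0)
  2 ↦ (1,3)
  3 ↦ (1,1)
  4 ↦ (0,1)
  5 ↦ (1,2)  ✗ repeats pair of k=0
  6 ↦ (1,0)
  7 ↦ (0,2)
distinct pairs in image: 7 / 8 needed
  → (1,2) hit at k=0 and k=5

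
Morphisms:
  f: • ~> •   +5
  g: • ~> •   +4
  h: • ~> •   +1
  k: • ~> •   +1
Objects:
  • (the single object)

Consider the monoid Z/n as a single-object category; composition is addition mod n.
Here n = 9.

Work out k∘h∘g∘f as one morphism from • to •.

Answer: +2

Work:
  0 +5≡5 +4≡0 +1≡1 +1≡2  (mod 9)
composite: +2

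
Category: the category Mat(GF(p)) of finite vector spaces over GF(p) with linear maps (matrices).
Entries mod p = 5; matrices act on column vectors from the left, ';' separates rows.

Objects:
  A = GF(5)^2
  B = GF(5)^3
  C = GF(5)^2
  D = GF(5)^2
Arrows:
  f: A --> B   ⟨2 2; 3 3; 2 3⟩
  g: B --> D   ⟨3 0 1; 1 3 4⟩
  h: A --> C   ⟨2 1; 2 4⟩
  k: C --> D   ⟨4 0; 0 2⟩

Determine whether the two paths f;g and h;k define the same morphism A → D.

Along f;g (path 1):
  e0=[1,0] f-->[2,3,2] g-->[3,4]
  e1=[0,1] f-->[2,3,3] g-->[4,3]
  composite₁ = ⟨3 4; 4 3⟩
Along h;k (path 2):
  e0=[1,0] h-->[2,2] k-->[3,4]
  e1=[0,1] h-->[1,4] k-->[4,3]
  composite₂ = ⟨3 4; 4 3⟩
Equal? equal; square commutes

Answer: COMMUTES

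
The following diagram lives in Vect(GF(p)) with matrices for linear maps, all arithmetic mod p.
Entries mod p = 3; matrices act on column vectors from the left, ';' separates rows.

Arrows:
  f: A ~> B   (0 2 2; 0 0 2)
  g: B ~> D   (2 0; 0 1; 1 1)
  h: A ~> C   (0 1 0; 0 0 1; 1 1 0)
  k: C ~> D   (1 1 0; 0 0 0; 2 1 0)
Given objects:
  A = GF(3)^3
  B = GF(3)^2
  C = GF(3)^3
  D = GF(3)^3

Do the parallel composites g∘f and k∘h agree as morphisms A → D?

Answer: DOES NOT COMMUTE

Derivation:
Path 1 = f;g:
  e0=[1,0,0] f~>[0,0] g~>[0,0,0]
  e1=[0,1,0] f~>[2,0] g~>[1,0,2]
  e2=[0,0,1] f~>[2,2] g~>[1,2,1]
  result₁ = (0 1 1; 0 0 2; 0 2 1)
Path 2 = h;k:
  e0=[1,0,0] h~>[0,0,1] k~>[0,0,0]
  e1=[0,1,0] h~>[1,0,1] k~>[1,0,2]
  e2=[0,0,1] h~>[0,1,0] k~>[1,0,1]
  result₂ = (0 1 1; 0 0 0; 0 2 1)
Equal? distinct morphisms ✗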